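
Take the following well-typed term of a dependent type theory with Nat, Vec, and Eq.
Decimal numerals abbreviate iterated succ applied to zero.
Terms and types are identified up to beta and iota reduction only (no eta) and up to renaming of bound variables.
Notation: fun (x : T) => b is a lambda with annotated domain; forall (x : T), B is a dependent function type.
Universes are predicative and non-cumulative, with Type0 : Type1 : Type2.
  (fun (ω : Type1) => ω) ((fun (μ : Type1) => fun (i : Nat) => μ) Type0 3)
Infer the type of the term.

inferred type:
  Type1


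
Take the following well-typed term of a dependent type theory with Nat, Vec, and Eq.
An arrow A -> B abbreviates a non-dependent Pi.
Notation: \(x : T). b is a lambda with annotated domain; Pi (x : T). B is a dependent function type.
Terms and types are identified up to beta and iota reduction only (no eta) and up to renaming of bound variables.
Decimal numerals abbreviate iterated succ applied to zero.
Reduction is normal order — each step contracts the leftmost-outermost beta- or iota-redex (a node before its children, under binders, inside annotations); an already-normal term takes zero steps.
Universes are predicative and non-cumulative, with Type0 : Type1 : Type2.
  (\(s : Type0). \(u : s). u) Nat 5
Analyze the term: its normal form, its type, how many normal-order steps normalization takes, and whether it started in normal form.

resulting normal form:
  5
the term's type:
  Nat
normal-order step count: 2
started in normal form: no
first redex: a beta-redex


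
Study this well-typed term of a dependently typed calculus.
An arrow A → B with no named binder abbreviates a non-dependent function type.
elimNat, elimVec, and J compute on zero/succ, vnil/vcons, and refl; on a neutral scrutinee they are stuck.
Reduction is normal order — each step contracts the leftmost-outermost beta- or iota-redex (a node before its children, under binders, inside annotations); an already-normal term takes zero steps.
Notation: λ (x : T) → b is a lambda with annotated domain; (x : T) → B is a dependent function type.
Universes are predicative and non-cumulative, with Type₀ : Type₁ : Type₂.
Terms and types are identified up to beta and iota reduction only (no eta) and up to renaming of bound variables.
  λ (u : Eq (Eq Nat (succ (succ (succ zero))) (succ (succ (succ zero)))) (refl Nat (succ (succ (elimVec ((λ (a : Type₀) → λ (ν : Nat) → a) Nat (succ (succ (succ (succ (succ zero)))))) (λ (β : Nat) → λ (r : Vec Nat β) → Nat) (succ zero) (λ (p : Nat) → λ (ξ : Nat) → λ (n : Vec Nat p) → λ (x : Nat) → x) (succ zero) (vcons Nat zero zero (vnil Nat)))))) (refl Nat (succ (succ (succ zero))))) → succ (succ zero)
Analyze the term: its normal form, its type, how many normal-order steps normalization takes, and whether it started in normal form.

normal form:
  λ (u : Eq (Eq Nat (succ (succ (succ zero))) (succ (succ (succ zero)))) (refl Nat (succ (succ (succ zero)))) (refl Nat (succ (succ (succ zero))))) → succ (succ zero)
inferred type:
  Eq (Eq Nat (succ (succ (succ zero))) (succ (succ (succ zero)))) (refl Nat (succ (succ (succ zero)))) (refl Nat (succ (succ (succ zero)))) → Nat
reduction steps (normal order): 6
term was already normal: no
first contracted redex: an elimVec iota-redex


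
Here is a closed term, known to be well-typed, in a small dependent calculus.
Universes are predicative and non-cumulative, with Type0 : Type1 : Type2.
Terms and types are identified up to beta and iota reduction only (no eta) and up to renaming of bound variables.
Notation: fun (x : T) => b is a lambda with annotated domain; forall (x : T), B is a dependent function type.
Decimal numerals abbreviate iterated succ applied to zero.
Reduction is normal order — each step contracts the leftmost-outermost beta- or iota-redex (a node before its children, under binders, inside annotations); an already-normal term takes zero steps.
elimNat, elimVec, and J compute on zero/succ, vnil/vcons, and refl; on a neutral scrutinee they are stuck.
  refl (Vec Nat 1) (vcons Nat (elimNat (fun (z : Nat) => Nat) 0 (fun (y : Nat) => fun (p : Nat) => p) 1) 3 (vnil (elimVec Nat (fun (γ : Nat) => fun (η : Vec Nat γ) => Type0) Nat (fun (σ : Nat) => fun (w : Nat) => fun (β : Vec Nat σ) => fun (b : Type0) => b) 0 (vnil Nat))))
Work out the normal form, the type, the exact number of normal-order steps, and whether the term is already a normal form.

reduced normal form:
  refl (Vec Nat 1) (vcons Nat 0 3 (vnil Nat))
type:
  Eq (Vec Nat 1) (vcons Nat 0 3 (vnil Nat)) (vcons Nat 0 3 (vnil Nat))
normal-order step count: 5
term was already normal: no
first redex: an elimNat iota-redex


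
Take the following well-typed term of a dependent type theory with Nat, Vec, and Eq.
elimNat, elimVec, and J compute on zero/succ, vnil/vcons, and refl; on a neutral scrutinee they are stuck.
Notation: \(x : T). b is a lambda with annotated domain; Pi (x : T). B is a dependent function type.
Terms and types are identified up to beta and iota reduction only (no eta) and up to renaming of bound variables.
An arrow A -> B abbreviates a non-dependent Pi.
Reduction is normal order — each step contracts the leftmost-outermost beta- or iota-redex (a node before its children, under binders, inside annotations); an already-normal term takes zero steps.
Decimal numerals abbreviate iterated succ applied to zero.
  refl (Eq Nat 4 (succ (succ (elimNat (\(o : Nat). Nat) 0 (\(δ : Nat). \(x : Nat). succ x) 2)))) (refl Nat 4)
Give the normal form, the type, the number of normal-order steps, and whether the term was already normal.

resulting normal form:
  refl (Eq Nat 4 4) (refl Nat 4)
the term's type:
  Eq (Eq Nat 4 4) (refl Nat 4) (refl Nat 4)
reduction steps (normal order): 7
already normal: no
first contracted redex: an elimNat iota-redex


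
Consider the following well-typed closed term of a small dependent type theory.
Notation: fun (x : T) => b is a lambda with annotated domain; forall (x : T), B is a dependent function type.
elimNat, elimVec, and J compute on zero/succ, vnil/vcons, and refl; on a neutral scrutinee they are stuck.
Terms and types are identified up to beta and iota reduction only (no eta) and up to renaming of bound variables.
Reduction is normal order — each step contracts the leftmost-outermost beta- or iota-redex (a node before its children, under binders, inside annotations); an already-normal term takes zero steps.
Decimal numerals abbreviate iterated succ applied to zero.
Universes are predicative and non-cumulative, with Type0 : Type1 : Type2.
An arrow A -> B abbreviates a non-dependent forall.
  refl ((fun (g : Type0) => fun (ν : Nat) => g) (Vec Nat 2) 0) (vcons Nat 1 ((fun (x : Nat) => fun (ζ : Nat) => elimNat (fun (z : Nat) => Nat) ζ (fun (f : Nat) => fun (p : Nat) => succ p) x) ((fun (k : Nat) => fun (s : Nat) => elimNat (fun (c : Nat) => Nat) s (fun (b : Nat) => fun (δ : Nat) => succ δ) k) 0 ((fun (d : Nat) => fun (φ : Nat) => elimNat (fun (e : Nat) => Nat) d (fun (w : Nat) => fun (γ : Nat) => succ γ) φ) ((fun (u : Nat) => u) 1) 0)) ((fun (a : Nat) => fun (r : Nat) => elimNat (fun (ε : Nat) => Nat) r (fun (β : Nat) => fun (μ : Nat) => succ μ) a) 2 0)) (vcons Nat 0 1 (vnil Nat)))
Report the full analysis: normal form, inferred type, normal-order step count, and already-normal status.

normal form:
  refl (Vec Nat 2) (vcons Nat 1 3 (vcons Nat 0 1 (vnil Nat)))
type:
  Eq (Vec Nat 2) (vcons Nat 1 3 (vcons Nat 0 1 (vnil Nat))) (vcons Nat 1 3 (vcons Nat 0 1 (vnil Nat)))
steps to reach normal form (normal order): 24
started in normal form: no
first redex: a beta-redex


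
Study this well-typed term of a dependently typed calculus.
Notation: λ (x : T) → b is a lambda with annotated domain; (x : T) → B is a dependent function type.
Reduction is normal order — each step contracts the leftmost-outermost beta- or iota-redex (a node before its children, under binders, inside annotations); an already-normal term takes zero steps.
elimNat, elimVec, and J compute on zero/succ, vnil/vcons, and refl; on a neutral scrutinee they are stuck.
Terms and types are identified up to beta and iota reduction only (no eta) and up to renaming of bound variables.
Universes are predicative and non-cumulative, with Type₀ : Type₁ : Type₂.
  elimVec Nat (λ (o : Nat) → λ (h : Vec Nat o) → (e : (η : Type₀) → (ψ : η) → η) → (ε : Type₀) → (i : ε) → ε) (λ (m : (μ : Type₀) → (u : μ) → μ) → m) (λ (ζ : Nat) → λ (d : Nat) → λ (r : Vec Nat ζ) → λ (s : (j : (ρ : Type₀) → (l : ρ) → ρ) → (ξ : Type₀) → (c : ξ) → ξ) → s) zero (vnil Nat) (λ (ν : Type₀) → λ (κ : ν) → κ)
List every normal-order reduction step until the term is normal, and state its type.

reduction (normal order):
  elimVec Nat (λ (o : Nat) → λ (h : Vec Nat o) → (e : (η : Type₀) → (ψ : η) → η) → (ε : Type₀) → (i : ε) → ε) (λ (m : (μ : Type₀) → (u : μ) → μ) → m) (λ (ζ : Nat) → λ (d : Nat) → λ (r : Vec Nat ζ) → λ (s : (j : (ρ : Type₀) → (l : ρ) → ρ) → (ξ : Type₀) → (c : ξ) → ξ) → s) zero (vnil Nat) (λ (ν : Type₀) → λ (κ : ν) → κ)
  ~> (λ (o : (h : Type₀) → (e : h) → h) → o) (λ (η : Type₀) → λ (ψ : η) → ψ)
  ~> λ (o : Type₀) → λ (h : o) → h
the term's type:
  (o : Type₀) → (h : o) → o


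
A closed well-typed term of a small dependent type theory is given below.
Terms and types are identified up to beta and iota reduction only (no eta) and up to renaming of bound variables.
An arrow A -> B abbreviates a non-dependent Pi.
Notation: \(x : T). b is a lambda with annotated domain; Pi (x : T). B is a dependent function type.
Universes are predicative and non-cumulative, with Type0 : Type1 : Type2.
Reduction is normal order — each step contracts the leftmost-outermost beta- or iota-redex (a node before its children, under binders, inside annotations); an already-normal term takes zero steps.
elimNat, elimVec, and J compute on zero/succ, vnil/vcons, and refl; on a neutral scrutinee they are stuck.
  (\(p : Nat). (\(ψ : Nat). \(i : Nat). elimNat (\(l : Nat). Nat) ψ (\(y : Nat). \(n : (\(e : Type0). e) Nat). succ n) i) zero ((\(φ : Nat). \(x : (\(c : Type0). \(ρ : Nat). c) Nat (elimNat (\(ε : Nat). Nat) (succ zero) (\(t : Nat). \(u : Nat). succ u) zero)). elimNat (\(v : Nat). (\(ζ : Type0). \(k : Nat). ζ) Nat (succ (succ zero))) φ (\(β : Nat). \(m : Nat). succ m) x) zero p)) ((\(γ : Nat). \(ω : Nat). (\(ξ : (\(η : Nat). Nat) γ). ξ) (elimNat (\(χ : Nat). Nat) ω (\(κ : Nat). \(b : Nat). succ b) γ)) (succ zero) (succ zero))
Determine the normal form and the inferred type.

resulting normal form:
  succ (succ zero)
type:
  Nat
observation: 29 normal-order steps separate the term from its normal form.


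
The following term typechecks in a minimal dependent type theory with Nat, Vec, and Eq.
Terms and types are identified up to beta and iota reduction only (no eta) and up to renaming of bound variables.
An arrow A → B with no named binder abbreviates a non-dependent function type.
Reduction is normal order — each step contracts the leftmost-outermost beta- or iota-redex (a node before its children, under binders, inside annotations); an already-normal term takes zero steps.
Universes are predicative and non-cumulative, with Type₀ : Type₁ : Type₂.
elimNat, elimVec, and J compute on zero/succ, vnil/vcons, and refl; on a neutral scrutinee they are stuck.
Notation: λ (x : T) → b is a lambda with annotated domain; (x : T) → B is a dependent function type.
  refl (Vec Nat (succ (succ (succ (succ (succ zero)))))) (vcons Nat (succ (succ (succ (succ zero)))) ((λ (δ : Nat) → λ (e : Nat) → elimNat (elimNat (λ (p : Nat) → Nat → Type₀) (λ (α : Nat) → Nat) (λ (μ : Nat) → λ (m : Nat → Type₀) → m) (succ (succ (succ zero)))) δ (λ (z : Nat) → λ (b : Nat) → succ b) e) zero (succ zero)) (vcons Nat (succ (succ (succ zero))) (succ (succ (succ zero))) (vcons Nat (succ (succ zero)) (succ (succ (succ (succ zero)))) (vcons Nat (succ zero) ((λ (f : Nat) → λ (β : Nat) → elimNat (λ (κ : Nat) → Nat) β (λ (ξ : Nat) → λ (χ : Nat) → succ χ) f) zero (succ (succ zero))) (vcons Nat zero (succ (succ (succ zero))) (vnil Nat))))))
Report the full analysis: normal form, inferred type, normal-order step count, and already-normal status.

normal form:
  refl (Vec Nat (succ (succ (succ (succ (succ zero)))))) (vcons Nat (succ (succ (succ (succ zero)))) (succ zero) (vcons Nat (succ (succ (succ zero))) (succ (succ (succ zero))) (vcons Nat (succ (succ zero)) (succ (succ (succ (succ zero)))) (vcons Nat (succ zero) (succ (succ zero)) (vcons Nat zero (succ (succ (succ zero))) (vnil Nat))))))
type:
  Eq (Vec Nat (succ (succ (succ (succ (succ zero)))))) (vcons Nat (succ (succ (succ (succ zero)))) (succ zero) (vcons Nat (succ (succ (succ zero))) (succ (succ (succ zero))) (vcons Nat (succ (succ zero)) (succ (succ (succ (succ zero)))) (vcons Nat (succ zero) (succ (succ zero)) (vcons Nat zero (succ (succ (succ zero))) (vnil Nat)))))) (vcons Nat (succ (succ (succ (succ zero)))) (succ zero) (vcons Nat (succ (succ (succ zero))) (succ (succ (succ zero))) (vcons Nat (succ (succ zero)) (succ (succ (succ (succ zero)))) (vcons Nat (succ zero) (succ (succ zero)) (vcons Nat zero (succ (succ (succ zero))) (vnil Nat))))))
normal-order step count: 9
started in normal form: no
first contracted redex: a beta-redex


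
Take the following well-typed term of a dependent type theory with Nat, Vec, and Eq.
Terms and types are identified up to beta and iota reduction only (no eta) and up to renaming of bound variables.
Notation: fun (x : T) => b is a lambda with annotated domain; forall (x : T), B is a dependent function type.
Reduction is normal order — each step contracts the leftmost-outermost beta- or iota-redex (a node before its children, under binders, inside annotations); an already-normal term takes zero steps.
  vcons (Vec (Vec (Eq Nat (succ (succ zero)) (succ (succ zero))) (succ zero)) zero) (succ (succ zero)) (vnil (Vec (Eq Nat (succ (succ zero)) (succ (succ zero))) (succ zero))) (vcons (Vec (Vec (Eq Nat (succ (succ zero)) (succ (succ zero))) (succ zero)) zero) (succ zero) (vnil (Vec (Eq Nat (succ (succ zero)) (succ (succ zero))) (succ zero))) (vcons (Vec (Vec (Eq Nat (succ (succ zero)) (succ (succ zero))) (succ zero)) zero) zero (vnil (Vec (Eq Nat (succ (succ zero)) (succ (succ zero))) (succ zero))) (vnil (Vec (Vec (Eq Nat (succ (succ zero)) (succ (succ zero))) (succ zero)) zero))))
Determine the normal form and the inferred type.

normal form:
  vcons (Vec (Vec (Eq Nat (succ (succ zero)) (succ (succ zero))) (succ zero)) zero) (succ (succ zero)) (vnil (Vec (Eq Nat (succ (succ zero)) (succ (succ zero))) (succ zero))) (vcons (Vec (Vec (Eq Nat (succ (succ zero)) (succ (succ zero))) (succ zero)) zero) (succ zero) (vnil (Vec (Eq Nat (succ (succ zero)) (succ (succ zero))) (succ zero))) (vcons (Vec (Vec (Eq Nat (succ (succ zero)) (succ (succ zero))) (succ zero)) zero) zero (vnil (Vec (Eq Nat (succ (succ zero)) (succ (succ zero))) (succ zero))) (vnil (Vec (Vec (Eq Nat (succ (succ zero)) (succ (succ zero))) (succ zero)) zero))))
inferred type:
  Vec (Vec (Vec (Eq Nat (succ (succ zero)) (succ (succ zero))) (succ zero)) zero) (succ (succ (succ zero)))
observation: no redex remains anywhere in the term; it is its own normal form.


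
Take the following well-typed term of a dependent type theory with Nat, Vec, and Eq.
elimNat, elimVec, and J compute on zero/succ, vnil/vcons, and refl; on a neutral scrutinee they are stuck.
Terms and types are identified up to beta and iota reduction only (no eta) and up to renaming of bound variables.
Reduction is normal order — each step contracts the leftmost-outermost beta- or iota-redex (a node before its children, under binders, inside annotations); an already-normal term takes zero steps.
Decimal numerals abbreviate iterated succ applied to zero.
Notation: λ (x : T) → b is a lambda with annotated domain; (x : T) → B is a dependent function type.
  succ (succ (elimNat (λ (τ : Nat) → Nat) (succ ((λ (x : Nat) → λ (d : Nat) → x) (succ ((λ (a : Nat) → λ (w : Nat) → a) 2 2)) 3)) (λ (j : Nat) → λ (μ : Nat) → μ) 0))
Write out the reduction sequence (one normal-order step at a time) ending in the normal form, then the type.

normal-order reduction sequence:
  succ (succ (elimNat (λ (τ : Nat) → Nat) (succ ((λ (x : Nat) → λ (d : Nat) → x) (succ ((λ (a : Nat) → λ (w : Nat) → a) 2 2)) 3)) (λ (j : Nat) → λ (μ : Nat) → μ) 0))
  ~> succ (succ (succ ((λ (τ : Nat) → λ (x : Nat) → τ) (succ ((λ (d : Nat) → λ (a : Nat) → d) 2 2)) 3)))
  ~> succ (succ (succ ((λ (τ : Nat) → succ ((λ (x : Nat) → λ (d : Nat) → x) 2 2)) 3)))
  ~> succ (succ (succ (succ ((λ (τ : Nat) → λ (x : Nat) → τ) 2 2))))
  ~> succ (succ (succ (succ ((λ (τ : Nat) → 2) 2))))
  ~> 6
inferred type:
  Nat


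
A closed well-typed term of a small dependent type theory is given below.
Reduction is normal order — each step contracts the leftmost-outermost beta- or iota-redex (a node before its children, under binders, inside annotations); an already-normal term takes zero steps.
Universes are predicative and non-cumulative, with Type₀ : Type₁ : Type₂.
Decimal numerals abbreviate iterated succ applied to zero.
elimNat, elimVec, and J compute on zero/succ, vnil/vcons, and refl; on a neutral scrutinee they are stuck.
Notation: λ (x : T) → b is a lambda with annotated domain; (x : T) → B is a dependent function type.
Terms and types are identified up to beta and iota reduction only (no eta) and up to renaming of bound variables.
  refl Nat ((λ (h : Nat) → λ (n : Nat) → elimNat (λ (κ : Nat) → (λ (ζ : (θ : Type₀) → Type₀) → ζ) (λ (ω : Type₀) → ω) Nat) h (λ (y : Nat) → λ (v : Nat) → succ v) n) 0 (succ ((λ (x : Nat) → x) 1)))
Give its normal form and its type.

resulting normal form:
  refl Nat 2
type:
  Eq Nat 2 2
observation: the leftmost-outermost redex is a beta-redex, and normalization takes 12 steps.


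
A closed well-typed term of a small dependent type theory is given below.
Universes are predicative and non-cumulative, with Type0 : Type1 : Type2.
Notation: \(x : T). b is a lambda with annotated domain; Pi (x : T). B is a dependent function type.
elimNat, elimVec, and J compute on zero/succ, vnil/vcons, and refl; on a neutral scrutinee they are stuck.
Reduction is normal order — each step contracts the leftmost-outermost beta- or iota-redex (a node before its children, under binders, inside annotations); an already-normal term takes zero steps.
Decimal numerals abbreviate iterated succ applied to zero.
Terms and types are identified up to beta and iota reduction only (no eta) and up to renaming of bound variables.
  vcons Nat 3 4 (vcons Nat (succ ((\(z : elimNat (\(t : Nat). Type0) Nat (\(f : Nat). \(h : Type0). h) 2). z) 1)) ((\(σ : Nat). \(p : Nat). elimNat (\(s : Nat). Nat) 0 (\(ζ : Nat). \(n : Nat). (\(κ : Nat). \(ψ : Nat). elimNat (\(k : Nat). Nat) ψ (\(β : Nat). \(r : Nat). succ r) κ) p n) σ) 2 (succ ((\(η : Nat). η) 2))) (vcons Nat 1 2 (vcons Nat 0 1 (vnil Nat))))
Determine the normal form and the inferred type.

reduced normal form:
  vcons Nat 3 4 (vcons Nat 2 6 (vcons Nat 1 2 (vcons Nat 0 1 (vnil Nat))))
type:
  Vec Nat 4
observation: the leftmost-outermost redex is a beta-redex, and normalization takes 36 steps.


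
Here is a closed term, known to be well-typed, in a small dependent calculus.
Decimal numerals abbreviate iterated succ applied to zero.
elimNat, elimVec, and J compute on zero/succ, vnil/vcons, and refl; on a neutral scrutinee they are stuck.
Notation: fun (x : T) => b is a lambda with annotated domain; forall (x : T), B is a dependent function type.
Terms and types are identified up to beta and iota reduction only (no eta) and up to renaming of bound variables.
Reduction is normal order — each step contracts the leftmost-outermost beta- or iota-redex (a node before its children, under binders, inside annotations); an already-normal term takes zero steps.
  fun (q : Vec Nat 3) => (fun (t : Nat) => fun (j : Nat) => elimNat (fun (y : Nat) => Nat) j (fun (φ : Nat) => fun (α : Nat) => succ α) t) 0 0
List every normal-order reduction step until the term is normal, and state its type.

normal-order reduction sequence:
  fun (q : Vec Nat 3) => (fun (t : Nat) => fun (j : Nat) => elimNat (fun (y : Nat) => Nat) j (fun (φ : Nat) => fun (α : Nat) => succ α) t) 0 0
  ~> fun (q : Vec Nat 3) => (fun (t : Nat) => elimNat (fun (j : Nat) => Nat) t (fun (y : Nat) => fun (φ : Nat) => succ φ) 0) 0
  ~> fun (q : Vec Nat 3) => elimNat (fun (t : Nat) => Nat) 0 (fun (j : Nat) => fun (y : Nat) => succ y) 0
  ~> fun (q : Vec Nat 3) => 0
type:
  forall (q : Vec Nat 3), Nat


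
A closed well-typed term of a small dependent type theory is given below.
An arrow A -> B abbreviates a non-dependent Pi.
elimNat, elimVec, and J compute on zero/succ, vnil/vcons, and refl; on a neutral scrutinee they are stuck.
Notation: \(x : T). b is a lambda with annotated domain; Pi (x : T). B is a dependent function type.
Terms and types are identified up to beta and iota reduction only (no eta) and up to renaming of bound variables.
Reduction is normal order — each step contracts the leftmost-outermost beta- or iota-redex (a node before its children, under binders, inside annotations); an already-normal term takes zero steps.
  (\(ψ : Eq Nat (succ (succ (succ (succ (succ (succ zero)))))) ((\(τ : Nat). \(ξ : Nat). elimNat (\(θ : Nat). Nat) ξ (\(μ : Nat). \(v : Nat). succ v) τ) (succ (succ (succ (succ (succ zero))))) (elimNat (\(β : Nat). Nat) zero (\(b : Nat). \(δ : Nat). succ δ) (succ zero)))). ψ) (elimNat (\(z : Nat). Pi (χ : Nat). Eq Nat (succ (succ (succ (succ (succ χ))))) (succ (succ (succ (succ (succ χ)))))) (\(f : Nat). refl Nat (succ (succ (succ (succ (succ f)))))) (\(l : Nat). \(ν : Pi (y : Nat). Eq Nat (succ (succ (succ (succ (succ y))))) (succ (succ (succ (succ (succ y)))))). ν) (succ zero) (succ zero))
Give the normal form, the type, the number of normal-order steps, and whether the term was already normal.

reduced normal form:
  refl Nat (succ (succ (succ (succ (succ (succ zero))))))
type:
  Eq Nat (succ (succ (succ (succ (succ (succ zero)))))) (succ (succ (succ (succ (succ (succ zero))))))
steps to reach normal form (normal order): 6
started in normal form: no
first contracted redex: a beta-redex


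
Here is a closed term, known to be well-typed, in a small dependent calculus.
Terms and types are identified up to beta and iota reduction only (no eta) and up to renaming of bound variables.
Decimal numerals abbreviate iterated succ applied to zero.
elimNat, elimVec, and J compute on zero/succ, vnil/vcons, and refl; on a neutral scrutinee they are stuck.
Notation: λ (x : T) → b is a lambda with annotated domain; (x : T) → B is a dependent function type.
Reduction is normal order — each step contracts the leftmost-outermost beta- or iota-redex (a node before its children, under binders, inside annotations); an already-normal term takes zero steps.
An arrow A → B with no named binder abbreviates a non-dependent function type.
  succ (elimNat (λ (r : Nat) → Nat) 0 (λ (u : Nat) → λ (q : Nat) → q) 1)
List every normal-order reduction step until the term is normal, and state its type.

normal-order reduction:
  succ (elimNat (λ (r : Nat) → Nat) 0 (λ (u : Nat) → λ (q : Nat) → q) 1)
  ~> succ ((λ (r : Nat) → λ (u : Nat) → u) 0 (elimNat (λ (q : Nat) → Nat) 0 (λ (δ : Nat) → λ (σ : Nat) → σ) 0))
  ~> succ ((λ (r : Nat) → r) (elimNat (λ (u : Nat) → Nat) 0 (λ (q : Nat) → λ (δ : Nat) → δ) 0))
  ~> succ (elimNat (λ (r : Nat) → Nat) 0 (λ (u : Nat) → λ (q : Nat) → q) 0)
  ~> 1
type:
  Nat


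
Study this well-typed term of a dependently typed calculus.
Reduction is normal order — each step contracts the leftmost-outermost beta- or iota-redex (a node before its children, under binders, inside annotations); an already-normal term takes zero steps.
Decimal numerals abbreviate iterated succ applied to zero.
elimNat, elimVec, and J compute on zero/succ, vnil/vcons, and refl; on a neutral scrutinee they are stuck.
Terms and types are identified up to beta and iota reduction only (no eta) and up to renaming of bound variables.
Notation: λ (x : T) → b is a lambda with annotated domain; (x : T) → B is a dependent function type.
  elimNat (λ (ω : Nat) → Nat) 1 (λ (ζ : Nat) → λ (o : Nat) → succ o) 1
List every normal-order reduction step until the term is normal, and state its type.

normal-order reduction sequence:
  elimNat (λ (ω : Nat) → Nat) 1 (λ (ζ : Nat) → λ (o : Nat) → succ o) 1
  ~> (λ (ω : Nat) → λ (ζ : Nat) → succ ζ) 0 (elimNat (λ (o : Nat) → Nat) 1 (λ (h : Nat) → λ (ε : Nat) → succ ε) 0)
  ~> (λ (ω : Nat) → succ ω) (elimNat (λ (ζ : Nat) → Nat) 1 (λ (o : Nat) → λ (h : Nat) → succ h) 0)
  ~> succ (elimNat (λ (ω : Nat) → Nat) 1 (λ (ζ : Nat) → λ (o : Nat) → succ o) 0)
  ~> 2
inferred type:
  Nat


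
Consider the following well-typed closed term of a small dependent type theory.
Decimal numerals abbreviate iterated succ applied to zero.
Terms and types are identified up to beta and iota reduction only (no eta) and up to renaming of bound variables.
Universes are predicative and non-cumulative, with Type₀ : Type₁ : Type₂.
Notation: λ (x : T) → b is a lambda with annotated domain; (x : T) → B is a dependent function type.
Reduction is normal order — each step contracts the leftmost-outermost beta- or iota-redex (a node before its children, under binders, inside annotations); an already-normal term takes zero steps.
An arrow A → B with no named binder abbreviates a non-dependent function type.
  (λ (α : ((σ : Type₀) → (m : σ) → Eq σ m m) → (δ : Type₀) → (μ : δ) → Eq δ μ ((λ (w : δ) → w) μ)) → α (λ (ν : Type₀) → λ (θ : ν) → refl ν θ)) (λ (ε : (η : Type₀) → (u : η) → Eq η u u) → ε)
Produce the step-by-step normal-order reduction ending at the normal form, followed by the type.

normal-order reduction:
  (λ (α : ((σ : Type₀) → (m : σ) → Eq σ m m) → (δ : Type₀) → (μ : δ) → Eq δ μ ((λ (w : δ) → w) μ)) → α (λ (ν : Type₀) → λ (θ : ν) → refl ν θ)) (λ (ε : (η : Type₀) → (u : η) → Eq η u u) → ε)
  ~> (λ (α : (σ : Type₀) → (m : σ) → Eq σ m m) → α) (λ (δ : Type₀) → λ (μ : δ) → refl δ μ)
  ~> λ (α : Type₀) → λ (σ : α) → refl α σ
inferred type:
  (α : Type₀) → (σ : α) → Eq α σ σ


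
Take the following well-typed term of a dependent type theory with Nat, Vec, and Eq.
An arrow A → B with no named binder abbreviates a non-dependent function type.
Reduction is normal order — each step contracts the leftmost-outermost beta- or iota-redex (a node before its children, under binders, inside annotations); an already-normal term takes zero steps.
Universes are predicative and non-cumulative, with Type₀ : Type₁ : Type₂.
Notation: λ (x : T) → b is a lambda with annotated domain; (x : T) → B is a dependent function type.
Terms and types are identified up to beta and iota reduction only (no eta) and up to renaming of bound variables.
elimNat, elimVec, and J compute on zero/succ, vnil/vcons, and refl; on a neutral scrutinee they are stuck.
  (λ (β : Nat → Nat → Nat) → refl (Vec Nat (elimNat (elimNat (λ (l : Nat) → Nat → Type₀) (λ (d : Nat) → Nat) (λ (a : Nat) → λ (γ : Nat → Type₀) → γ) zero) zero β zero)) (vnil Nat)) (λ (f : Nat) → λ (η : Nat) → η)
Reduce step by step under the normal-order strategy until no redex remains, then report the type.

normal-order reduction:
  (λ (β : Nat → Nat → Nat) → refl (Vec Nat (elimNat (elimNat (λ (l : Nat) → Nat → Type₀) (λ (d : Nat) → Nat) (λ (a : Nat) → λ (γ : Nat → Type₀) → γ) zero) zero β zero)) (vnil Nat)) (λ (f : Nat) → λ (η : Nat) → η)
  ~> refl (Vec Nat (elimNat (elimNat (λ (β : Nat) → Nat → Type₀) (λ (l : Nat) → Nat) (λ (d : Nat) → λ (a : Nat → Type₀) → a) zero) zero (λ (γ : Nat) → λ (f : Nat) → f) zero)) (vnil Nat)
  ~> refl (Vec Nat zero) (vnil Nat)
the term's type:
  Eq (Vec Nat zero) (vnil Nat) (vnil Nat)


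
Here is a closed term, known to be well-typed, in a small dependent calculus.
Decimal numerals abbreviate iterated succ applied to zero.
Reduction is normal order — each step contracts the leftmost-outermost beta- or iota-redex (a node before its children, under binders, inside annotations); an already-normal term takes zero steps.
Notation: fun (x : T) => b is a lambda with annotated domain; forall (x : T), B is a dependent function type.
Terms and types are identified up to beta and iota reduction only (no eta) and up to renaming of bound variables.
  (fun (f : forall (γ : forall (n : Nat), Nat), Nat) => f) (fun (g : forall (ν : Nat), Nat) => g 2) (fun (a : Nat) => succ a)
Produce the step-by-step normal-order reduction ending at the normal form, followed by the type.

normal-order reduction sequence:
  (fun (f : forall (γ : forall (n : Nat), Nat), Nat) => f) (fun (g : forall (ν : Nat), Nat) => g 2) (fun (a : Nat) => succ a)
  ~> (fun (f : forall (γ : Nat), Nat) => f 2) (fun (n : Nat) => succ n)
  ~> (fun (f : Nat) => succ f) 2
  ~> 3
type:
  Nat


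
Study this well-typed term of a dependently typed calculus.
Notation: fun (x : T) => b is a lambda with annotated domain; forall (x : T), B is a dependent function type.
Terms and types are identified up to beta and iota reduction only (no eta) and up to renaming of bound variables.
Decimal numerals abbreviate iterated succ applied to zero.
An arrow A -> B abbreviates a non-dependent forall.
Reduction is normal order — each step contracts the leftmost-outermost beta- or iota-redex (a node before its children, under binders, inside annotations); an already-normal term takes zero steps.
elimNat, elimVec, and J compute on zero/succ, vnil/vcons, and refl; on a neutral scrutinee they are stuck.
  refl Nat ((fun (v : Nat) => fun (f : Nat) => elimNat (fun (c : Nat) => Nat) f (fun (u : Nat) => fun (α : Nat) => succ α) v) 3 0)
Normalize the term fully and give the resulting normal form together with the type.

reduced normal form:
  refl Nat 3
the term's type:
  Eq Nat 3 3
observation: 12 normal-order steps normalize the term, beginning with a beta-redex.


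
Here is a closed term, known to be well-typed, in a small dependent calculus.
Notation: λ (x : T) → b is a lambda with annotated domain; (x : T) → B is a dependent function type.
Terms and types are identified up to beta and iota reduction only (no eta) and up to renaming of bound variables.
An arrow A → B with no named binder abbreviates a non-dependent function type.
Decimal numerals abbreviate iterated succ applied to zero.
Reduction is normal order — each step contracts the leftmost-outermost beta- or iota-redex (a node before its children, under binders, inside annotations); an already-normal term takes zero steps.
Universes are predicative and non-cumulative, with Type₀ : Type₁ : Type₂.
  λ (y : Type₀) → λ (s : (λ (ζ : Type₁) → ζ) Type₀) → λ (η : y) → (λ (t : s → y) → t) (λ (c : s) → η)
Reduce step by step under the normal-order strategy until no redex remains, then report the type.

normal-order reduction:
  λ (y : Type₀) → λ (s : (λ (ζ : Type₁) → ζ) Type₀) → λ (η : y) → (λ (t : s → y) → t) (λ (c : s) → η)
  ~> λ (y : Type₀) → λ (s : Type₀) → λ (ζ : y) → (λ (η : s → y) → η) (λ (t : s) → ζ)
  ~> λ (y : Type₀) → λ (s : Type₀) → λ (ζ : y) → λ (η : s) → ζ
type:
  (y : Type₀) → (s : Type₀) → y → s → y


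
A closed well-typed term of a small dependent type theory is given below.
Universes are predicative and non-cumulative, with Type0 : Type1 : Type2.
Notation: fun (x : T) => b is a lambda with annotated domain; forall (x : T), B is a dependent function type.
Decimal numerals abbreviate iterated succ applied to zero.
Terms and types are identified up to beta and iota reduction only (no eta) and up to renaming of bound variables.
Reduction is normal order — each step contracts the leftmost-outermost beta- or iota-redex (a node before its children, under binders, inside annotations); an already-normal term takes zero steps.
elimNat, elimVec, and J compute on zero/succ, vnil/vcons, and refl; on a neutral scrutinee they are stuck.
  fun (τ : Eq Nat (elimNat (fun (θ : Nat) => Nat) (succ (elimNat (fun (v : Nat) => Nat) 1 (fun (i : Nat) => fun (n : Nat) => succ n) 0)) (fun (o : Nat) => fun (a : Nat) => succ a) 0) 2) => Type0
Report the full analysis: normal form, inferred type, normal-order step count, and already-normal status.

normal form:
  fun (τ : Eq Nat 2 2) => Type0
the term's type:
  forall (τ : Eq Nat 2 2), Type1
steps to reach normal form (normal order): 2
started in normal form: no
first redex: an elimNat iota-redex


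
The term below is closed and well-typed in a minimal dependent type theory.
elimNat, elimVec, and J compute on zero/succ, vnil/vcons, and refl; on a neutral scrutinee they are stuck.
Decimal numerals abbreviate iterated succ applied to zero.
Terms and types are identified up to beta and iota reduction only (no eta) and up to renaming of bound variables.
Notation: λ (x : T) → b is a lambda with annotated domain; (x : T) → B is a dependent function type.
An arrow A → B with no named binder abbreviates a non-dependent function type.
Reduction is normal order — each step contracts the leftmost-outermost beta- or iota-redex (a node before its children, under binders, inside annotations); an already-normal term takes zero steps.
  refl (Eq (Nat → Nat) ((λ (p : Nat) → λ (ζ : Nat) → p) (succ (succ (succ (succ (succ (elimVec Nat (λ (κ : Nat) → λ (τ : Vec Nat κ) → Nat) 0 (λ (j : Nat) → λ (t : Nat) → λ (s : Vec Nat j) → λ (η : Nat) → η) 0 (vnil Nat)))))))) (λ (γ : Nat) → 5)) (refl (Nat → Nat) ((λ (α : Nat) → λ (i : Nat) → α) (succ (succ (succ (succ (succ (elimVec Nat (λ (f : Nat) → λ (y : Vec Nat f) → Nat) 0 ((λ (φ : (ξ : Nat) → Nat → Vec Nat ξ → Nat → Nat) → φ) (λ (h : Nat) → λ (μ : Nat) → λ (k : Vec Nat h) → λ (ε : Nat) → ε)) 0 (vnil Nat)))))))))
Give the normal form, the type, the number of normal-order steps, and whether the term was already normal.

normal form:
  refl (Eq (Nat → Nat) (λ (p : Nat) → 5) (λ (ζ : Nat) → 5)) (refl (Nat → Nat) (λ (κ : Nat) → 5))
the term's type:
  Eq (Eq (Nat → Nat) (λ (p : Nat) → 5) (λ (ζ : Nat) → 5)) (refl (Nat → Nat) (λ (κ : Nat) → 5)) (refl (Nat → Nat) (λ (τ : Nat) → 5))
normal-order step count: 4
term was already normal: no
first contracted redex: a beta-redex


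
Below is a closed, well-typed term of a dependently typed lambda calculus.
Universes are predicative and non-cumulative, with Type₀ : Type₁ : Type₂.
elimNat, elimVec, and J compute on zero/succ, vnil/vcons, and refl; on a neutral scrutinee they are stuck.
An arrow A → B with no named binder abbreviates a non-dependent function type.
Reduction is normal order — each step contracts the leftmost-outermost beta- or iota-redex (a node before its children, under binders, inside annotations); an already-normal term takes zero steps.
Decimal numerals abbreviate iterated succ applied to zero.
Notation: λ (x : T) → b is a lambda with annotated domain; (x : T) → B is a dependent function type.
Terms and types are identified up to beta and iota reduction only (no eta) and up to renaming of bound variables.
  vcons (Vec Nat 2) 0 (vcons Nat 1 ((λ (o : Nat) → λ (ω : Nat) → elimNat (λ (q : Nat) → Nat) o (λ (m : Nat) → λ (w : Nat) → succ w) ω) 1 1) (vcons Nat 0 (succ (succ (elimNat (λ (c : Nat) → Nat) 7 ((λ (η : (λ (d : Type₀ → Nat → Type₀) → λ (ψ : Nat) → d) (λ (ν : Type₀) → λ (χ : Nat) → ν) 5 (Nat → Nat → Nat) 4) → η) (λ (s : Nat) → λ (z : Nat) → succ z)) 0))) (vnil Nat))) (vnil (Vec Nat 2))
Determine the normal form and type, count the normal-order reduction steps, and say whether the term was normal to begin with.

resulting normal form:
  vcons (Vec Nat 2) 0 (vcons Nat 1 2 (vcons Nat 0 9 (vnil Nat))) (vnil (Vec Nat 2))
type:
  Vec (Vec Nat 2) 1
normal-order step count: 7
started in normal form: no
first redex: a beta-redex


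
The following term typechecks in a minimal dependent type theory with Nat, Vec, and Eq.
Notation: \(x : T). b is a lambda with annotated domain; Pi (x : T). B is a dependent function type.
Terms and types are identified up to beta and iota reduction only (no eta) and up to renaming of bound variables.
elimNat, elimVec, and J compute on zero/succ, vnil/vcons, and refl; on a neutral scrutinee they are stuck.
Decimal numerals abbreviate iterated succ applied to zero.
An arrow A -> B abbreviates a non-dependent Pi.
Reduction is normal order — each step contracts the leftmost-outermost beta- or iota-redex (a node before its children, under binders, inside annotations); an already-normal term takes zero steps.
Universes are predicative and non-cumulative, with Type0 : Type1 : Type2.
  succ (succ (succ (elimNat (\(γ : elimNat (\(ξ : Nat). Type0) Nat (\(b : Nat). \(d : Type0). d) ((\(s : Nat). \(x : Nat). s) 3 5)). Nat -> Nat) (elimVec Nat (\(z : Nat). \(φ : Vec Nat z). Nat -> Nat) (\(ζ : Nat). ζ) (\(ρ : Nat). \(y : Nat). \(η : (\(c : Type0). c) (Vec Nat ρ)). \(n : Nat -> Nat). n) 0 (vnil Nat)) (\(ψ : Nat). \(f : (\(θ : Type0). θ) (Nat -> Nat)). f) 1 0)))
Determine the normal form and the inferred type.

normal form:
  3
inferred type:
  Nat


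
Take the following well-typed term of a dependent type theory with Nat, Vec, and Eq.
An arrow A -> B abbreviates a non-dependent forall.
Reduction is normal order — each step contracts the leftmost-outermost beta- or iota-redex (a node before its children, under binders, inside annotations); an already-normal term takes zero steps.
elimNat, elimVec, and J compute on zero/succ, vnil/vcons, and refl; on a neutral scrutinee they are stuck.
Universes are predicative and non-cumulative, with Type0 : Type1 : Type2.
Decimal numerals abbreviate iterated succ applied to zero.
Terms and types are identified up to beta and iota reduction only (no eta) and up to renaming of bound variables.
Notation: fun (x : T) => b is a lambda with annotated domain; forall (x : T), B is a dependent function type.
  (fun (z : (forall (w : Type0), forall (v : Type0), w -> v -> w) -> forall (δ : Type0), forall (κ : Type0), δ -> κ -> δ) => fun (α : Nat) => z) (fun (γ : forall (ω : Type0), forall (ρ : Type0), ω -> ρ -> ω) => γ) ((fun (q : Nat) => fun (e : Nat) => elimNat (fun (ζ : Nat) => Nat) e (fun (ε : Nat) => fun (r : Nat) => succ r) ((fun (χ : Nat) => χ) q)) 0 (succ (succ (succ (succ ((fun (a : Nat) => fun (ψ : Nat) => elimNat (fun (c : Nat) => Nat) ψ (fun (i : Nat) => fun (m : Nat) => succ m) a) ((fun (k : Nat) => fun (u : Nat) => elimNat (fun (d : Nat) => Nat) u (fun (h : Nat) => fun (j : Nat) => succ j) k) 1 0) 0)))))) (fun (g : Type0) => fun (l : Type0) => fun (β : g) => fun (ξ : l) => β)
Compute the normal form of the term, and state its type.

resulting normal form:
  fun (z : Type0) => fun (w : Type0) => fun (v : z) => fun (δ : w) => v
type:
  forall (z : Type0), forall (w : Type0), z -> w -> z
observation: contracting a beta-redex first, the term normalizes in 3 steps.


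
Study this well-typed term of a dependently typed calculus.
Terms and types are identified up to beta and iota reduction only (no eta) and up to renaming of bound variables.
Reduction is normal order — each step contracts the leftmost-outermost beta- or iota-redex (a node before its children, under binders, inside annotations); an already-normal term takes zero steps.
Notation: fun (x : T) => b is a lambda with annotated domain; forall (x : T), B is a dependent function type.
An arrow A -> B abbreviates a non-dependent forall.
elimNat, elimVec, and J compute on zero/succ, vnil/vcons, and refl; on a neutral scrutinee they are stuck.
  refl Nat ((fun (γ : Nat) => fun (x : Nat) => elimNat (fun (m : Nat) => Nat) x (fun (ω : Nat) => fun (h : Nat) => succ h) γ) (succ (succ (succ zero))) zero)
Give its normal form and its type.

reduced normal form:
  refl Nat (succ (succ (succ zero)))
the term's type:
  Eq Nat (succ (succ (succ zero))) (succ (succ (succ zero)))
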